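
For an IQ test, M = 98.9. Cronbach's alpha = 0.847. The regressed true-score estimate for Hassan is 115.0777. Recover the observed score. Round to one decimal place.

T̂ = ρX + (1 − ρ)μ  ⇒  X = (T̂ − (1 − ρ)μ) / ρ
X = (115.0777 − 0.153 × 98.9) / 0.847 = (115.0777 − 15.1317) / 0.847 = 99.9460 / 0.847 = 118.000

118.0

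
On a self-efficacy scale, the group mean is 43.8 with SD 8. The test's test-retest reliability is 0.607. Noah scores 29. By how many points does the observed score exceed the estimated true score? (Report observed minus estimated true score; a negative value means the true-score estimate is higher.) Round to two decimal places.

-5.82

Kelley's formula gives T̂ = 0.607·29 + 0.393·43.8 = 17.603 + 17.2134 = 34.8164.
X − T̂ = 29 − 34.816 = -5.816 → -5.82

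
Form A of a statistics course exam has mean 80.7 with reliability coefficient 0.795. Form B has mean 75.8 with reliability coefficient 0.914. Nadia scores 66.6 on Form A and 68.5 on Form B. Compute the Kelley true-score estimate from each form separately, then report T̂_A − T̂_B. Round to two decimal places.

T̂_A = 0.795(66.6) + 0.205(80.7) = 69.4905
T̂_B = 0.914(68.5) + 0.086(75.8) = 69.1278
T̂_A − T̂_B = 0.3627

0.36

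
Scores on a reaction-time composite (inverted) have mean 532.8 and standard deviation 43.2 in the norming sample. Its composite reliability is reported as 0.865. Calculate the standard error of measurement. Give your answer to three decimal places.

15.873

SEM = SD · √(1 − ρ) = 43.2 × √0.135 = 43.2 × 0.3674 = 15.8727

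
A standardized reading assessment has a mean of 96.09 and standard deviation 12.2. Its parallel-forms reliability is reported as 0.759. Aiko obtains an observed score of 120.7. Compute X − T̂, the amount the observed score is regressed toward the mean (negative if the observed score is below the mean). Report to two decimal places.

T̂ = ρX + (1 − ρ)μ
  = 0.759 × 120.7 + 0.241 × 96.09
  = 91.6113 + 23.15769
  = 114.7690
  ≈ 114.769
X − T̂ = 120.7 − 114.769 = 5.931 → 5.93

5.93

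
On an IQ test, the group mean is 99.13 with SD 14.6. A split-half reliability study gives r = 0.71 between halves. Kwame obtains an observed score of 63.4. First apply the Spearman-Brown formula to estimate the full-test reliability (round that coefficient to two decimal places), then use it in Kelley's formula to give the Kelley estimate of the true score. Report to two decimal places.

Spearman-Brown: ρ = 2r/(1 + r) = 2(0.71)/(1 + 0.71) = 1.420/1.71 = 0.8304 → 0.83
T̂ = 0.83(63.4) + 0.17(99.13) = 52.622 + 16.8521 = 69.474 → 69.47

69.47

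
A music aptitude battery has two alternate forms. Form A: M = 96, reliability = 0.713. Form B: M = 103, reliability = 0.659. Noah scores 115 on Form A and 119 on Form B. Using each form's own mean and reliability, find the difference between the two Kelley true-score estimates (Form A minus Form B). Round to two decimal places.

T̂_A = 0.713(115) + 0.287(96) = 109.5470
T̂_B = 0.659(119) + 0.341(103) = 113.5440
T̂_A − T̂_B = -3.9970

-4.00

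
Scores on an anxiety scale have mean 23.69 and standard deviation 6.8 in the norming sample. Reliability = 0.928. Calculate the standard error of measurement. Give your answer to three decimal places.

1.825

SEM = SD · √(1 − ρ) = 6.8 × √0.072 = 6.8 × 0.2683 = 1.8246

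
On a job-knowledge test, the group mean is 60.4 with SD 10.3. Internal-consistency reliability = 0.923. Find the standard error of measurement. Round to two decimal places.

SEM = SD · √(1 − ρ) = 10.3 × √0.077 = 10.3 × 0.2775 = 2.858

2.86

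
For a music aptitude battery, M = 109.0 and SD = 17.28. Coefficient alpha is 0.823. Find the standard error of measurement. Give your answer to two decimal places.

7.27

SEM = SD · √(1 − ρ) = 17.28 × √0.177 = 17.28 × 0.4207 = 7.270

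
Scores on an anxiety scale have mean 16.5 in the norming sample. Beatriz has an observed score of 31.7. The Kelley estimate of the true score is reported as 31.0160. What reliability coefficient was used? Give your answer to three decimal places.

T̂ = ρX + (1 − ρ)μ  ⇒  T̂ − μ = ρ(X − μ)
ρ = (T̂ − μ)/(X − μ) = (31.0160 − 16.5) / (31.7 − 16.5) = 14.5160 / 15.2 = 0.95500

0.955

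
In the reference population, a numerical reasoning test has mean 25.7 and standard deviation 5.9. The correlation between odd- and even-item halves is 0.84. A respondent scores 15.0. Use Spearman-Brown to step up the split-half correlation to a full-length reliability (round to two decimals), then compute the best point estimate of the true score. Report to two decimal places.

Spearman-Brown: ρ = 2r/(1 + r) = 2(0.84)/(1 + 0.84) = 1.680/1.84 = 0.9130 → 0.91
T̂ = ρX + (1 − ρ)μ
  = 0.91 × 15.0 + 0.09 × 25.7
  = 13.650 + 2.313
  = 15.963
  ≈ 15.96

15.96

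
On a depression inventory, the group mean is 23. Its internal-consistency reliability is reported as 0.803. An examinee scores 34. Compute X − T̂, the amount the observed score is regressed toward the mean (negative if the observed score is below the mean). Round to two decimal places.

T̂ = 0.803(34) + 0.197(23) = 27.302 + 4.531 = 31.8330 → 31.833
X − T̂ = 34 − 31.833 = 2.167 → 2.17

2.17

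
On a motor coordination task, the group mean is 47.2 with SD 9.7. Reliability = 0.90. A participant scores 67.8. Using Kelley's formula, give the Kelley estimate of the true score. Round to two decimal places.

T̂ = ρX + (1 − ρ)μ
  = 0.90 × 67.8 + 0.10 × 47.2
  = 61.020 + 4.720
  = 65.740
  ≈ 65.74

65.74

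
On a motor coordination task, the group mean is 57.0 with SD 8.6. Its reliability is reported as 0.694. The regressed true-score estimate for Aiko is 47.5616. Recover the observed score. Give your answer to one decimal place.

T̂ = ρX + (1 − ρ)μ  ⇒  X = (T̂ − (1 − ρ)μ) / ρ
X = (47.5616 − 0.306 × 57.0) / 0.694 = (47.5616 − 17.4420) / 0.694 = 30.1196 / 0.694 = 43.400

43.4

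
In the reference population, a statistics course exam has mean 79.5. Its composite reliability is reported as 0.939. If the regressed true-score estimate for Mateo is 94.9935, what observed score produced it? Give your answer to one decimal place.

T̂ = ρX + (1 − ρ)μ  ⇒  X = (T̂ − (1 − ρ)μ) / ρ
X = (94.9935 − 0.061 × 79.5) / 0.939 = (94.9935 − 4.8495) / 0.939 = 90.1440 / 0.939 = 96.000

96.0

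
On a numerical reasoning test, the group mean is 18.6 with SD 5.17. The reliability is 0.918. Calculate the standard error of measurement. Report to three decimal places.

SEM = SD · √(1 − ρ) = 5.17 × √0.082 = 5.17 × 0.2864 = 1.4805

1.480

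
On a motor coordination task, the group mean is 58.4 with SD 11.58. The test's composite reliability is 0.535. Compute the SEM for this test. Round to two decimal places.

7.90

SEM = SD · √(1 − ρ) = 11.58 × √0.465 = 11.58 × 0.6819 = 7.897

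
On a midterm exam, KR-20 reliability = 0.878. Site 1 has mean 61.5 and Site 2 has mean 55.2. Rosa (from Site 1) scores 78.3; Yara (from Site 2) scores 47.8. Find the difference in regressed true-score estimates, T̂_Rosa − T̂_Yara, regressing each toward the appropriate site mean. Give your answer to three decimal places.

27.548

T̂_Rosa = 0.878(78.3) + 0.122(61.5) = 76.25040
T̂_Yara = 0.878(47.8) + 0.122(55.2) = 48.70280
Difference = 76.25040 − 48.70280 = 27.54760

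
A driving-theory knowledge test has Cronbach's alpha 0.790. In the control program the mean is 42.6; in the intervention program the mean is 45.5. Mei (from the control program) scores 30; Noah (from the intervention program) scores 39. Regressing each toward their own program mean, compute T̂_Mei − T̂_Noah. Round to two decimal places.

-7.72

T̂_Mei = 0.790(30) + 0.210(42.6) = 32.6460
T̂_Noah = 0.790(39) + 0.210(45.5) = 40.3650
Difference = 32.6460 − 40.3650 = -7.7190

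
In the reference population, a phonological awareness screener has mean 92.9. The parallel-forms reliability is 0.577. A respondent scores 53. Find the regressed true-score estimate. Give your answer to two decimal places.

69.88

T̂ = ρX + (1 − ρ)μ
  = 0.577 × 53 + 0.423 × 92.9
  = 30.581 + 39.2967
  = 69.878
  ≈ 69.88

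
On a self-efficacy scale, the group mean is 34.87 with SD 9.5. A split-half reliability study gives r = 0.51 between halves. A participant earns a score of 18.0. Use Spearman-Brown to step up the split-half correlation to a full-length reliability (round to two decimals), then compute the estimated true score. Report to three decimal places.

Spearman-Brown: ρ = 2r/(1 + r) = 2(0.51)/(1 + 0.51) = 1.020/1.51 = 0.6755 → 0.68
T̂ = 0.68(18.0) + 0.32(34.87) = 12.240 + 11.1584 = 23.3984 → 23.398

23.398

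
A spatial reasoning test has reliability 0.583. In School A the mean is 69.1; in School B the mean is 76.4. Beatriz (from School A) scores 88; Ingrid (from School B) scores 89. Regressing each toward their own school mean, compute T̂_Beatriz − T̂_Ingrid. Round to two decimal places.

T̂_Beatriz = 0.583(88) + 0.417(69.1) = 80.1187
T̂_Ingrid = 0.583(89) + 0.417(76.4) = 83.7458
Difference = 80.1187 − 83.7458 = -3.6271

-3.63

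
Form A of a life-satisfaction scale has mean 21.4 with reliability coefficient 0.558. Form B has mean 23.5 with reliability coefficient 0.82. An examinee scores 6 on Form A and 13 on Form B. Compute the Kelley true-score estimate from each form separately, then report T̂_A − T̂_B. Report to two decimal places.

-2.08

T̂_A = 0.558(6) + 0.442(21.4) = 12.8068
T̂_B = 0.82(13) + 0.18(23.5) = 14.8900
T̂_A − T̂_B = -2.0832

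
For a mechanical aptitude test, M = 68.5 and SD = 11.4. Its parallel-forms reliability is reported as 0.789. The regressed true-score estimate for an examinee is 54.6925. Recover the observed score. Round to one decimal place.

T̂ = ρX + (1 − ρ)μ  ⇒  X = (T̂ − (1 − ρ)μ) / ρ
X = (54.6925 − 0.211 × 68.5) / 0.789 = (54.6925 − 14.4535) / 0.789 = 40.2390 / 0.789 = 51.000

51.0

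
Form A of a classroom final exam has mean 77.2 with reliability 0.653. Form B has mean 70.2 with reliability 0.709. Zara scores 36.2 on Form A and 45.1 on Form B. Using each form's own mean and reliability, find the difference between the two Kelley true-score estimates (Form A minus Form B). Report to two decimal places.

T̂_A = 0.653(36.2) + 0.347(77.2) = 50.4270
T̂_B = 0.709(45.1) + 0.291(70.2) = 52.4041
T̂_A − T̂_B = -1.9771

-1.98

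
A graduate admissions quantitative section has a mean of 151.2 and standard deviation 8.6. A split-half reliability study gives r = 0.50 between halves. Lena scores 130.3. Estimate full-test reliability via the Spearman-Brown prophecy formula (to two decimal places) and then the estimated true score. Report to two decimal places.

137.20

Spearman-Brown: ρ = 2r/(1 + r) = 2(0.50)/(1 + 0.50) = 1.000/1.50 = 0.6667 → 0.67
T̂ = 0.67(130.3) + 0.33(151.2) = 87.301 + 49.896 = 137.197 → 137.20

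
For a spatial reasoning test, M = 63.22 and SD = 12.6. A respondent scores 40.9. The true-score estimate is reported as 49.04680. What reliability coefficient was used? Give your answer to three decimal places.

0.635

T̂ = ρX + (1 − ρ)μ  ⇒  T̂ − μ = ρ(X − μ)
ρ = (T̂ − μ)/(X − μ) = (49.04680 − 63.22) / (40.9 − 63.22) = -14.17320 / -22.32 = 0.63500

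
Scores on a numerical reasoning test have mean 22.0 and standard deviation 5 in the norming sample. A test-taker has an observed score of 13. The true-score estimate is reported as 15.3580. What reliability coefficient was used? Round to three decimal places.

0.738

T̂ = ρX + (1 − ρ)μ  ⇒  T̂ − μ = ρ(X − μ)
ρ = (T̂ − μ)/(X − μ) = (15.3580 − 22.0) / (13 − 22.0) = -6.6420 / -9.0 = 0.73800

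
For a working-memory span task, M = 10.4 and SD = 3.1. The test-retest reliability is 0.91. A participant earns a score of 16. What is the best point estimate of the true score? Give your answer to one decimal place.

15.5

T̂ = 0.91(16) + 0.09(10.4) = 14.56 + 0.936 = 15.50 → 15.5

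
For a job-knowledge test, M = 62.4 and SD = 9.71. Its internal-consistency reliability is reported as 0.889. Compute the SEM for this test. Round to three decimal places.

SEM = SD · √(1 − ρ) = 9.71 × √0.111 = 9.71 × 0.3332 = 3.2350

3.235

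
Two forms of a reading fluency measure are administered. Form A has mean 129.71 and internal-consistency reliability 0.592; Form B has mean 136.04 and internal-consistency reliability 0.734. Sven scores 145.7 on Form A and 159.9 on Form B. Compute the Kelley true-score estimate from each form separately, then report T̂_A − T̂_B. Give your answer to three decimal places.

-14.377

T̂_A = 0.592(145.7) + 0.408(129.71) = 139.17608
T̂_B = 0.734(159.9) + 0.266(136.04) = 153.55324
T̂_A − T̂_B = -14.37716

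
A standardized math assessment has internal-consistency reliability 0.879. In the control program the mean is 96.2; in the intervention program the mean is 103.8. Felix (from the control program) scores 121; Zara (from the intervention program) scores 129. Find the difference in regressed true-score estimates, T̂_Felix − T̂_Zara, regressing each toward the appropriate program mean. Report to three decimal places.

-7.952

T̂_Felix = 0.879(121) + 0.121(96.2) = 117.99920
T̂_Zara = 0.879(129) + 0.121(103.8) = 125.95080
Difference = 117.99920 − 125.95080 = -7.95160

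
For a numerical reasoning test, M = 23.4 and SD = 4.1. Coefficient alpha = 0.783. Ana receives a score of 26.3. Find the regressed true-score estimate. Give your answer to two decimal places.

T̂ = ρX + (1 − ρ)μ
  = 0.783 × 26.3 + 0.217 × 23.4
  = 20.5929 + 5.0778
  = 25.671
  ≈ 25.67

25.67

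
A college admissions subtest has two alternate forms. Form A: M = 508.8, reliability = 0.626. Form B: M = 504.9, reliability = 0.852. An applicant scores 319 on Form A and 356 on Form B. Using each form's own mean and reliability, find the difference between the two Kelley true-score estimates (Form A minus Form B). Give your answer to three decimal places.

11.948

T̂_A = 0.626(319) + 0.374(508.8) = 389.98520
T̂_B = 0.852(356) + 0.148(504.9) = 378.03720
T̂_A − T̂_B = 11.94800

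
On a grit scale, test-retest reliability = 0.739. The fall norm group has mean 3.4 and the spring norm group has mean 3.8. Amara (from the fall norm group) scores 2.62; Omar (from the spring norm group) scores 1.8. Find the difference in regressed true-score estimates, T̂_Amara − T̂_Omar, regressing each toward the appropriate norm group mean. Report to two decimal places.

T̂_Amara = 0.739(2.62) + 0.261(3.4) = 2.8236
T̂_Omar = 0.739(1.8) + 0.261(3.8) = 2.3220
Difference = 2.8236 − 2.3220 = 0.5016

0.50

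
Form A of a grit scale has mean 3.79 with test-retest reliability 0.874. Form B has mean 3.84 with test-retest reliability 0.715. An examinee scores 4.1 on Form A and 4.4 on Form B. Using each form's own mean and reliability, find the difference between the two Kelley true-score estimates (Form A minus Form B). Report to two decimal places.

T̂_A = 0.874(4.1) + 0.126(3.79) = 4.0609
T̂_B = 0.715(4.4) + 0.285(3.84) = 4.2404
T̂_A − T̂_B = -0.1795

-0.18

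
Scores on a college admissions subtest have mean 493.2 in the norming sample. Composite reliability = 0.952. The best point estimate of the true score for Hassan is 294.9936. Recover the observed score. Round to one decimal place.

285.0

T̂ = ρX + (1 − ρ)μ  ⇒  X = (T̂ − (1 − ρ)μ) / ρ
X = (294.9936 − 0.048 × 493.2) / 0.952 = (294.9936 − 23.6736) / 0.952 = 271.3200 / 0.952 = 285.000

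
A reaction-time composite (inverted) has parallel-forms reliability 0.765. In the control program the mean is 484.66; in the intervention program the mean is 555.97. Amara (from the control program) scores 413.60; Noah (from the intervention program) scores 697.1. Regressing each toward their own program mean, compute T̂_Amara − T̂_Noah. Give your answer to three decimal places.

T̂_Amara = 0.765(413.60) + 0.235(484.66) = 430.29910
T̂_Noah = 0.765(697.1) + 0.235(555.97) = 663.93445
Difference = 430.29910 − 663.93445 = -233.63535

-233.635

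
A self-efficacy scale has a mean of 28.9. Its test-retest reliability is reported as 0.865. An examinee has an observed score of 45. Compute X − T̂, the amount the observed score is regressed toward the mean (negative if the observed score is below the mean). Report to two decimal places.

Weight the observed score by reliability and the mean by (1 − reliability): T̂ = 0.865·45 + 0.135·28.9 = 38.925 + 3.9015 = 42.8265.
X − T̂ = 45 − 42.826 = 2.174 → 2.17

2.17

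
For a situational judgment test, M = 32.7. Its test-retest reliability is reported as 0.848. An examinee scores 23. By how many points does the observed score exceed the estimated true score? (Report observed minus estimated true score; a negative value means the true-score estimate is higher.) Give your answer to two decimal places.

T̂ = ρX + (1 − ρ)μ
  = 0.848 × 23 + 0.152 × 32.7
  = 19.504 + 4.9704
  = 24.4744
  ≈ 24.474
X − T̂ = 23 − 24.474 = -1.474 → -1.47

-1.47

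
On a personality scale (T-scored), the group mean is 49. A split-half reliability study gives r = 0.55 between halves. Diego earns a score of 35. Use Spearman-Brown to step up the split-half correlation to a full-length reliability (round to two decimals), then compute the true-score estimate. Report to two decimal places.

39.06

Spearman-Brown: ρ = 2r/(1 + r) = 2(0.55)/(1 + 0.55) = 1.100/1.55 = 0.7097 → 0.71
T̂ = ρX + (1 − ρ)μ
  = 0.71 × 35 + 0.29 × 49
  = 24.85 + 14.21
  = 39.060
  ≈ 39.06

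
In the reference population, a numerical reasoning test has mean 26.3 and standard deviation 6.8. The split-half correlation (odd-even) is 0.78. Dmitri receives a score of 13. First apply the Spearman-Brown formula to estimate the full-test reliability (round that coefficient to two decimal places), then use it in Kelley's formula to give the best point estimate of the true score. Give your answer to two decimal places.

14.60

Spearman-Brown: ρ = 2r/(1 + r) = 2(0.78)/(1 + 0.78) = 1.560/1.78 = 0.8764 → 0.88
T̂ = 0.88(13) + 0.12(26.3) = 11.44 + 3.156 = 14.596 → 14.60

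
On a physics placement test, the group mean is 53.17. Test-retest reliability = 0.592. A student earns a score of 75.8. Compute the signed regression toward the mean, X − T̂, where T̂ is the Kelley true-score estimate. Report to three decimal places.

T̂ = ρX + (1 − ρ)μ
  = 0.592 × 75.8 + 0.408 × 53.17
  = 44.8736 + 21.69336
  = 66.56696
  ≈ 66.5670
X − T̂ = 75.8 − 66.5670 = 9.2330 → 9.233

9.233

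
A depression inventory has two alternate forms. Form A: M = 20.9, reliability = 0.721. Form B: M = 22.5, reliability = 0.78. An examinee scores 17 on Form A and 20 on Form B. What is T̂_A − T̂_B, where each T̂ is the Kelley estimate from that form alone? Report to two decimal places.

-2.46

T̂_A = 0.721(17) + 0.279(20.9) = 18.0881
T̂_B = 0.78(20) + 0.22(22.5) = 20.5500
T̂_A − T̂_B = -2.4619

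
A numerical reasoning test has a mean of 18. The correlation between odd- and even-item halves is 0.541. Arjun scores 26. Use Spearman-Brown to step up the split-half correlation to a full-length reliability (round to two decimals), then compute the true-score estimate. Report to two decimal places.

23.60

Spearman-Brown: ρ = 2r/(1 + r) = 2(0.541)/(1 + 0.541) = 1.0820/1.541 = 0.7021 → 0.70
T̂ = ρX + (1 − ρ)μ
  = 0.70 × 26 + 0.30 × 18
  = 18.20 + 5.40
  = 23.600
  ≈ 23.60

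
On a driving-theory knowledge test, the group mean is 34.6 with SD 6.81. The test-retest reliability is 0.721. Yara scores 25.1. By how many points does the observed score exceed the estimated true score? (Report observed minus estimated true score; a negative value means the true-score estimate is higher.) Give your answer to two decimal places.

-2.65

T̂ = 0.721(25.1) + 0.279(34.6) = 18.0971 + 9.6534 = 27.7505 → 27.751
X − T̂ = 25.1 − 27.751 = -2.651 → -2.65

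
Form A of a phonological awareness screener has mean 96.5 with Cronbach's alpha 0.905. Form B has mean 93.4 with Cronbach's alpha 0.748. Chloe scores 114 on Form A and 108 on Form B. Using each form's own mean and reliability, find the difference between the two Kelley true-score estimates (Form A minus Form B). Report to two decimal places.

8.02

T̂_A = 0.905(114) + 0.095(96.5) = 112.3375
T̂_B = 0.748(108) + 0.252(93.4) = 104.3208
T̂_A − T̂_B = 8.0167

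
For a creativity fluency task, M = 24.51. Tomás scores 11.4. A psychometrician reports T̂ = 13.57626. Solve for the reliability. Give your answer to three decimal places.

0.834

T̂ = ρX + (1 − ρ)μ  ⇒  T̂ − μ = ρ(X − μ)
ρ = (T̂ − μ)/(X − μ) = (13.57626 − 24.51) / (11.4 − 24.51) = -10.93374 / -13.11 = 0.83400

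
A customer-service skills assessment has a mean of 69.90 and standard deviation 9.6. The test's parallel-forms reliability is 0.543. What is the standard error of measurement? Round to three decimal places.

6.490

SEM = SD · √(1 − ρ) = 9.6 × √0.457 = 9.6 × 0.6760 = 6.4898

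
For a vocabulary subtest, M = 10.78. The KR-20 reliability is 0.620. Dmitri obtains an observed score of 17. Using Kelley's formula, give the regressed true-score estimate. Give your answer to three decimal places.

Kelley's formula gives T̂ = 0.620·17 + 0.380·10.78 = 10.540 + 4.09640 = 14.6364.

14.636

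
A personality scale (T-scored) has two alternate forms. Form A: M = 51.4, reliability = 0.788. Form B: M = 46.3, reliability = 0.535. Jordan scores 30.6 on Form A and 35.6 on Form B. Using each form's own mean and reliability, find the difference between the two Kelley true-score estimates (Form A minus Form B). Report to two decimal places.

-5.57

T̂_A = 0.788(30.6) + 0.212(51.4) = 35.0096
T̂_B = 0.535(35.6) + 0.465(46.3) = 40.5755
T̂_A − T̂_B = -5.5659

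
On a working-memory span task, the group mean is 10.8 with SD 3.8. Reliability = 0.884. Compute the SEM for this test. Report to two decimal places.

1.29

SEM = SD · √(1 − ρ) = 3.8 × √0.116 = 3.8 × 0.3406 = 1.294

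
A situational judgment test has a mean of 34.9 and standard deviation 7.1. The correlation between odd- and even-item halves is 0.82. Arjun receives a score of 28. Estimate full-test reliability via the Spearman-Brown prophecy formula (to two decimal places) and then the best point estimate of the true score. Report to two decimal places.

28.69

Spearman-Brown: ρ = 2r/(1 + r) = 2(0.82)/(1 + 0.82) = 1.640/1.82 = 0.9011 → 0.90
T̂ = ρX + (1 − ρ)μ
  = 0.90 × 28 + 0.10 × 34.9
  = 25.20 + 3.490
  = 28.690
  ≈ 28.69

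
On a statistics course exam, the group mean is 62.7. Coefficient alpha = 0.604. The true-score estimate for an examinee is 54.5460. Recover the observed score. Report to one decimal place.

49.2

T̂ = ρX + (1 − ρ)μ  ⇒  X = (T̂ − (1 − ρ)μ) / ρ
X = (54.5460 − 0.396 × 62.7) / 0.604 = (54.5460 − 24.8292) / 0.604 = 29.7168 / 0.604 = 49.200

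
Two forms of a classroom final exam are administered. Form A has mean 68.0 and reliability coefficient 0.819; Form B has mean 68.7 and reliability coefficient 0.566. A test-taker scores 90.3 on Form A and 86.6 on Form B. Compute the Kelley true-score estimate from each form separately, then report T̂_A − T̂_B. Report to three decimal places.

7.432

T̂_A = 0.819(90.3) + 0.181(68.0) = 86.26370
T̂_B = 0.566(86.6) + 0.434(68.7) = 78.83140
T̂_A − T̂_B = 7.43230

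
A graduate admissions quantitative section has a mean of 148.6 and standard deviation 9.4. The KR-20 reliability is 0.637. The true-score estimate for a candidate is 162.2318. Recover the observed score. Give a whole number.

T̂ = ρX + (1 − ρ)μ  ⇒  X = (T̂ − (1 − ρ)μ) / ρ
X = (162.2318 − 0.363 × 148.6) / 0.637 = (162.2318 − 53.9418) / 0.637 = 108.2900 / 0.637 = 170.00

170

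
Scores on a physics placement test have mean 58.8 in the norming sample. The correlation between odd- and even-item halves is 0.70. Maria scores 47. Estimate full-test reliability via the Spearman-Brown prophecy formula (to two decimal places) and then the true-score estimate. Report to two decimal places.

49.12

Spearman-Brown: ρ = 2r/(1 + r) = 2(0.70)/(1 + 0.70) = 1.400/1.70 = 0.8235 → 0.82
T̂ = 0.82(47) + 0.18(58.8) = 38.54 + 10.584 = 49.124 → 49.12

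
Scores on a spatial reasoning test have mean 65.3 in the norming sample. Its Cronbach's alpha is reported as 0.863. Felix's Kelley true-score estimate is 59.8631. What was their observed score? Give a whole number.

59

T̂ = ρX + (1 − ρ)μ  ⇒  X = (T̂ − (1 − ρ)μ) / ρ
X = (59.8631 − 0.137 × 65.3) / 0.863 = (59.8631 − 8.9461) / 0.863 = 50.9170 / 0.863 = 59.00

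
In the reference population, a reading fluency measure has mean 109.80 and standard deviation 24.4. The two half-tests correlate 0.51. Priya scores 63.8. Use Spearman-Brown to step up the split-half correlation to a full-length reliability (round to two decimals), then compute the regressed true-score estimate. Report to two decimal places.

Spearman-Brown: ρ = 2r/(1 + r) = 2(0.51)/(1 + 0.51) = 1.020/1.51 = 0.6755 → 0.68
T̂ = ρX + (1 − ρ)μ
  = 0.68 × 63.8 + 0.32 × 109.80
  = 43.384 + 35.1360
  = 78.520
  ≈ 78.52

78.52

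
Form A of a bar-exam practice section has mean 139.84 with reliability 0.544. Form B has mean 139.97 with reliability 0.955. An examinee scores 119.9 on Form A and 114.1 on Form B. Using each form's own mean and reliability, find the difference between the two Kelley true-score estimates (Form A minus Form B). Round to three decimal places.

T̂_A = 0.544(119.9) + 0.456(139.84) = 128.99264
T̂_B = 0.955(114.1) + 0.045(139.97) = 115.26415
T̂_A − T̂_B = 13.72849

13.728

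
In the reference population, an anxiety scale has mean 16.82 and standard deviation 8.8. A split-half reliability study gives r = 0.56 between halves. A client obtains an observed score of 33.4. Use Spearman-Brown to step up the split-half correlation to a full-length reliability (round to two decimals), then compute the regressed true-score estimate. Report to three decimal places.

28.758

Spearman-Brown: ρ = 2r/(1 + r) = 2(0.56)/(1 + 0.56) = 1.120/1.56 = 0.7179 → 0.72
Kelley's formula gives T̂ = 0.72·33.4 + 0.28·16.82 = 24.048 + 4.7096 = 28.7576.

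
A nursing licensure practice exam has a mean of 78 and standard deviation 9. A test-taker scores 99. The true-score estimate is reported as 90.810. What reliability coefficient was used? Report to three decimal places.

T̂ = ρX + (1 − ρ)μ  ⇒  T̂ − μ = ρ(X − μ)
ρ = (T̂ − μ)/(X − μ) = (90.810 − 78) / (99 − 78) = 12.810 / 21.0 = 0.61000

0.610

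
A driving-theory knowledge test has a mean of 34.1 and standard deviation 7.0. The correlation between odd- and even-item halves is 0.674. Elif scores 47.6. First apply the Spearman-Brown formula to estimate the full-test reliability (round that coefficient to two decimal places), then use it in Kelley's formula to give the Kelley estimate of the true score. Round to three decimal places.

45.035

Spearman-Brown: ρ = 2r/(1 + r) = 2(0.674)/(1 + 0.674) = 1.3480/1.674 = 0.8053 → 0.81
T̂ = 0.81(47.6) + 0.19(34.1) = 38.556 + 6.479 = 45.0350 → 45.035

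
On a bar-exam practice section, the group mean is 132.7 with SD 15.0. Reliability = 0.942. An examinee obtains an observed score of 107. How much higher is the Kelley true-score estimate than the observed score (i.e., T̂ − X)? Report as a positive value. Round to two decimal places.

Regress the observed score toward the mean by the unreliability: T̂ = 0.942·107 + 0.058·132.7 = 100.794 + 7.6966 = 108.4906.
T̂ − X = 108.491 − 107 = 1.491 → 1.49

1.49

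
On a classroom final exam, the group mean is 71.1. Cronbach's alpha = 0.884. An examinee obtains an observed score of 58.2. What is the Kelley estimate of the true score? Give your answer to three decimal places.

59.696

Weight the observed score by reliability and the mean by (1 − reliability): T̂ = 0.884·58.2 + 0.116·71.1 = 51.4488 + 8.2476 = 59.6964.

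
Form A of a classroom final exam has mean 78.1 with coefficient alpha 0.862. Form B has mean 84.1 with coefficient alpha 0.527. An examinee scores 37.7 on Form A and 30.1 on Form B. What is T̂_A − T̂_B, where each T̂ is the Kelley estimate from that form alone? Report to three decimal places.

T̂_A = 0.862(37.7) + 0.138(78.1) = 43.27520
T̂_B = 0.527(30.1) + 0.473(84.1) = 55.64200
T̂_A − T̂_B = -12.36680

-12.367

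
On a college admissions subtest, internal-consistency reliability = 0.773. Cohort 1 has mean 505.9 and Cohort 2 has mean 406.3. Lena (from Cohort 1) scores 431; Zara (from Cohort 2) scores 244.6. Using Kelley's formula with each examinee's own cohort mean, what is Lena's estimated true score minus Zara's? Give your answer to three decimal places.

T̂_Lena = 0.773(431) + 0.227(505.9) = 448.00230
T̂_Zara = 0.773(244.6) + 0.227(406.3) = 281.30590
Difference = 448.00230 − 281.30590 = 166.69640

166.696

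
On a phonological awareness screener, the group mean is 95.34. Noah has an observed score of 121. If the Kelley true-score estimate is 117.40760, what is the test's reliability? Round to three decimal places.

T̂ = ρX + (1 − ρ)μ  ⇒  T̂ − μ = ρ(X − μ)
ρ = (T̂ − μ)/(X − μ) = (117.40760 − 95.34) / (121 − 95.34) = 22.06760 / 25.66 = 0.86000

0.860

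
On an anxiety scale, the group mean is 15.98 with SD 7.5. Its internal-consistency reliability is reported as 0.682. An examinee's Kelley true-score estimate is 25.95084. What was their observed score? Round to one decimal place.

30.6

T̂ = ρX + (1 − ρ)μ  ⇒  X = (T̂ − (1 − ρ)μ) / ρ
X = (25.95084 − 0.318 × 15.98) / 0.682 = (25.95084 − 5.08164) / 0.682 = 20.86920 / 0.682 = 30.600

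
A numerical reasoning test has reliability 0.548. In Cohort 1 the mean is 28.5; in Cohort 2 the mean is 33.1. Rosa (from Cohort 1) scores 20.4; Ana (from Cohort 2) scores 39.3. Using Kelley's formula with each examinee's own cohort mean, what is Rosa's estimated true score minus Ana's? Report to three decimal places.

-12.436

T̂_Rosa = 0.548(20.4) + 0.452(28.5) = 24.06120
T̂_Ana = 0.548(39.3) + 0.452(33.1) = 36.49760
Difference = 24.06120 − 36.49760 = -12.43640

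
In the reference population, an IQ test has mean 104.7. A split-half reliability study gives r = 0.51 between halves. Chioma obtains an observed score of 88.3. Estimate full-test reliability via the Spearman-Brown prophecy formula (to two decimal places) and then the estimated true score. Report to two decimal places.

93.55

Spearman-Brown: ρ = 2r/(1 + r) = 2(0.51)/(1 + 0.51) = 1.020/1.51 = 0.6755 → 0.68
Weight the observed score by reliability and the mean by (1 − reliability): T̂ = 0.68·88.3 + 0.32·104.7 = 60.044 + 33.504 = 93.548.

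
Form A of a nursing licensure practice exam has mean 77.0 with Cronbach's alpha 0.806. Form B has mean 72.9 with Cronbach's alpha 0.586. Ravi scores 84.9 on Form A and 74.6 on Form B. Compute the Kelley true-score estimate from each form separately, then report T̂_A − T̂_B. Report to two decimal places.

T̂_A = 0.806(84.9) + 0.194(77.0) = 83.3674
T̂_B = 0.586(74.6) + 0.414(72.9) = 73.8962
T̂_A − T̂_B = 9.4712

9.47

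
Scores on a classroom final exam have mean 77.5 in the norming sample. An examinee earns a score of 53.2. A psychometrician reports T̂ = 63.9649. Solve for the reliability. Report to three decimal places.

0.557

T̂ = ρX + (1 − ρ)μ  ⇒  T̂ − μ = ρ(X − μ)
ρ = (T̂ − μ)/(X − μ) = (63.9649 − 77.5) / (53.2 − 77.5) = -13.5351 / -24.3 = 0.55700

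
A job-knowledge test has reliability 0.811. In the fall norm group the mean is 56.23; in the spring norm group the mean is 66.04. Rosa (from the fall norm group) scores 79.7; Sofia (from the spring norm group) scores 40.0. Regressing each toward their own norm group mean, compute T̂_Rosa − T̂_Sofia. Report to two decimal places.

30.34

T̂_Rosa = 0.811(79.7) + 0.189(56.23) = 75.2642
T̂_Sofia = 0.811(40.0) + 0.189(66.04) = 44.9216
Difference = 75.2642 − 44.9216 = 30.3426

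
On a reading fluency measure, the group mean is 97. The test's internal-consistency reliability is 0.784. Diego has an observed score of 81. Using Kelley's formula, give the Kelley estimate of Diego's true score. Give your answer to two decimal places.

84.46

T̂ = 0.784(81) + 0.216(97) = 63.504 + 20.952 = 84.456 → 84.46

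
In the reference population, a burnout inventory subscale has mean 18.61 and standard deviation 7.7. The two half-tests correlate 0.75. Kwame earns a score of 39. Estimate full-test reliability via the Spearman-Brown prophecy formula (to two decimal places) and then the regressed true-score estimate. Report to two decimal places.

36.15

Spearman-Brown: ρ = 2r/(1 + r) = 2(0.75)/(1 + 0.75) = 1.500/1.75 = 0.8571 → 0.86
T̂ = ρX + (1 − ρ)μ
  = 0.86 × 39 + 0.14 × 18.61
  = 33.54 + 2.6054
  = 36.145
  ≈ 36.15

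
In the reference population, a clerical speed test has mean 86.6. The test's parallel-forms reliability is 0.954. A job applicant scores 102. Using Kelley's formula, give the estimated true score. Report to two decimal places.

101.29

T̂ = ρX + (1 − ρ)μ
  = 0.954 × 102 + 0.046 × 86.6
  = 97.308 + 3.9836
  = 101.292
  ≈ 101.29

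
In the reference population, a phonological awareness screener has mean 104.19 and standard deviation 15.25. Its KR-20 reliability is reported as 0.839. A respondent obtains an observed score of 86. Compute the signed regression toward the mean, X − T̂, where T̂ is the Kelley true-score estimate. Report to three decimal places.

-2.929

Weight the observed score by reliability and the mean by (1 − reliability): T̂ = 0.839·86 + 0.161·104.19 = 72.154 + 16.77459 = 88.92859.
X − T̂ = 86 − 88.9286 = -2.9286 → -2.929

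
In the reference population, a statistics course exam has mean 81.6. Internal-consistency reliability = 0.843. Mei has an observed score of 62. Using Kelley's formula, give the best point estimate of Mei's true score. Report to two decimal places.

65.08

T̂ = 0.843(62) + 0.157(81.6) = 52.266 + 12.8112 = 65.077 → 65.08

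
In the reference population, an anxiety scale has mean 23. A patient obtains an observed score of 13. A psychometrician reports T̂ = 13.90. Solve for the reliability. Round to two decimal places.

0.91

T̂ = ρX + (1 − ρ)μ  ⇒  T̂ − μ = ρ(X − μ)
ρ = (T̂ − μ)/(X − μ) = (13.90 − 23) / (13 − 23) = -9.10 / -10.0 = 0.9100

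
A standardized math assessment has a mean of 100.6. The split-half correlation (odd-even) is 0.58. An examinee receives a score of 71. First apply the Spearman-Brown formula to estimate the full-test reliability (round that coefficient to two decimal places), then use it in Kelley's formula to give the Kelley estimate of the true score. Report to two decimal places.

78.99

Spearman-Brown: ρ = 2r/(1 + r) = 2(0.58)/(1 + 0.58) = 1.160/1.58 = 0.7342 → 0.73
Regress the observed score toward the mean by the unreliability: T̂ = 0.73·71 + 0.27·100.6 = 51.83 + 27.162 = 78.992.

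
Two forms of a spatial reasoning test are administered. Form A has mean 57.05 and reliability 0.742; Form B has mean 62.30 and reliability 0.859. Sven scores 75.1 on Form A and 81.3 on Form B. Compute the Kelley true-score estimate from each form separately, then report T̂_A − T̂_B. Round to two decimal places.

-8.18

T̂_A = 0.742(75.1) + 0.258(57.05) = 70.4431
T̂_B = 0.859(81.3) + 0.141(62.30) = 78.6210
T̂_A − T̂_B = -8.1779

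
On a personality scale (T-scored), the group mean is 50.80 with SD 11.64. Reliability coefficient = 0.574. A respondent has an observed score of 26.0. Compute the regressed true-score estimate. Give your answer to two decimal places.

36.56

Weight the observed score by reliability and the mean by (1 − reliability): T̂ = 0.574·26.0 + 0.426·50.80 = 14.9240 + 21.64080 = 36.565.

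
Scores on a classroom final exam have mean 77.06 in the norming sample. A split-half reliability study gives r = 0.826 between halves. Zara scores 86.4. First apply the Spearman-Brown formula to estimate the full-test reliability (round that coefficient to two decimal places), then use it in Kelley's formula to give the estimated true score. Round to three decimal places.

Spearman-Brown: ρ = 2r/(1 + r) = 2(0.826)/(1 + 0.826) = 1.6520/1.826 = 0.9047 → 0.90
T̂ = 0.90(86.4) + 0.10(77.06) = 77.760 + 7.7060 = 85.4660 → 85.466

85.466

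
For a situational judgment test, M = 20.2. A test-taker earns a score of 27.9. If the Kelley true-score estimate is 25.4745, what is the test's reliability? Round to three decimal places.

0.685

T̂ = ρX + (1 − ρ)μ  ⇒  T̂ − μ = ρ(X − μ)
ρ = (T̂ − μ)/(X − μ) = (25.4745 − 20.2) / (27.9 − 20.2) = 5.2745 / 7.7 = 0.68500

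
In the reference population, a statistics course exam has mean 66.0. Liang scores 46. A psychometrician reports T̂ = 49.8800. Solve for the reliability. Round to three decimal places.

0.806

T̂ = ρX + (1 − ρ)μ  ⇒  T̂ − μ = ρ(X − μ)
ρ = (T̂ − μ)/(X − μ) = (49.8800 − 66.0) / (46 − 66.0) = -16.1200 / -20.0 = 0.80600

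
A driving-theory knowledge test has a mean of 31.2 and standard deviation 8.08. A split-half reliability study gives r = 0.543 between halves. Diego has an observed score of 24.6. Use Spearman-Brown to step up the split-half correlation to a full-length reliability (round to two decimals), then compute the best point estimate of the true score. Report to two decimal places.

Spearman-Brown: ρ = 2r/(1 + r) = 2(0.543)/(1 + 0.543) = 1.0860/1.543 = 0.7038 → 0.70
T̂ = 0.70(24.6) + 0.30(31.2) = 17.220 + 9.360 = 26.580 → 26.58

26.58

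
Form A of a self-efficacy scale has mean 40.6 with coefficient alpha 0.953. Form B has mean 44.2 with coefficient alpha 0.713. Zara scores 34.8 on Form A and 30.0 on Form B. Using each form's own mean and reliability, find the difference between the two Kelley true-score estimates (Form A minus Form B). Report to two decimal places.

T̂_A = 0.953(34.8) + 0.047(40.6) = 35.0726
T̂_B = 0.713(30.0) + 0.287(44.2) = 34.0754
T̂_A − T̂_B = 0.9972

1.00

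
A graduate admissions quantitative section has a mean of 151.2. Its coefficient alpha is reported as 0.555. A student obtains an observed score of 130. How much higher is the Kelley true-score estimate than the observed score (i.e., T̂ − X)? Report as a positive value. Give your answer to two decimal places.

Kelley's formula gives T̂ = 0.555·130 + 0.445·151.2 = 72.150 + 67.2840 = 139.4340.
T̂ − X = 139.434 − 130 = 9.434 → 9.43

9.43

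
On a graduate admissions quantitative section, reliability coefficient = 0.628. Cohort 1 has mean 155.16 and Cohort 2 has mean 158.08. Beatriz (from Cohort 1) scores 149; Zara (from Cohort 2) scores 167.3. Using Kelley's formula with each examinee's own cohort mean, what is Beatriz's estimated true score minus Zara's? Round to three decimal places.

T̂_Beatriz = 0.628(149) + 0.372(155.16) = 151.29152
T̂_Zara = 0.628(167.3) + 0.372(158.08) = 163.87016
Difference = 151.29152 − 163.87016 = -12.57864

-12.579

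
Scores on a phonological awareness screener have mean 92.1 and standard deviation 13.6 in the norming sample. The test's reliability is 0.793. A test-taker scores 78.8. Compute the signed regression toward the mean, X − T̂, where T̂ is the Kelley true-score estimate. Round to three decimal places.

T̂ = 0.793(78.8) + 0.207(92.1) = 62.4884 + 19.0647 = 81.55310 → 81.5531
X − T̂ = 78.8 − 81.5531 = -2.7531 → -2.753

-2.753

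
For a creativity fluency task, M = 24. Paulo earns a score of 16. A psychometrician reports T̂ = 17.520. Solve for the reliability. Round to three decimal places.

T̂ = ρX + (1 − ρ)μ  ⇒  T̂ − μ = ρ(X − μ)
ρ = (T̂ − μ)/(X − μ) = (17.520 − 24) / (16 − 24) = -6.480 / -8.0 = 0.81000

0.810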